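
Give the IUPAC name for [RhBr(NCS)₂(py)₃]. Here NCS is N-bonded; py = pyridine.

There is no counter-ion, so the complex is neutral overall.
Ligand charges: 1×bromo (-1 each), 2×isothiocyanato (-1 each), 3×pyridine (neutral); total -3. So Rh + (-3) = 0, giving Rh = +3.
Ligands are named alphabetically: bromo before isothiocyanato before pyridine.

bromodiisothiocyanatotris(pyridine)rhodium(III)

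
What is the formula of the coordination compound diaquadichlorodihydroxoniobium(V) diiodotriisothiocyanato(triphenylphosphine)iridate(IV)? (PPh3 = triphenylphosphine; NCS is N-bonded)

[NbCl2(H2O)2(OH)2][IrI2(NCS)3(PPh3)]

Cation [Nb…]: ligand charges -4, Nb(V) ⇒ ion charge 1+.
Anion [Ir…]: ligand charges -5, Ir(IV) ⇒ ion charge 1−.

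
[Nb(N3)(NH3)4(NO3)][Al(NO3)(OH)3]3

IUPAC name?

tetraammineazidonitratoniobium(V) trihydroxonitratoaluminate(III)

Both ions are complex: the cation is named first with the plain metal name, the anion second with the -ate form; each ion's ligands are alphabetised independently.
Aluminium is always +3 in its complexes; the anion's ligand charges sum to -4, so the complex anion is 1−.
With 3 anions per cation, the cation must be 3×1 = 3+.
Cation: ligand charges sum to -2; for the ion to be 3+, Nb = +5.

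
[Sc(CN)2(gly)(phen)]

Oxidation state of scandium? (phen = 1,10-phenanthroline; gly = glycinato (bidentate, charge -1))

+3

No counter-ion: the bracketed complex is neutral.
Ligand charges: 1×phen neutral; 1×gly = -1; 2×CN = -2; sum -3.
Sc + (-3) = 0 ⇒ Sc is +3.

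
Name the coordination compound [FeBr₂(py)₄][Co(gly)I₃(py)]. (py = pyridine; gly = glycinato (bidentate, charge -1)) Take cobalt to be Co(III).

dibromotetrakis(pyridine)iron(III) (glycinato)triiodo(pyridine)cobaltate(III)

Co is given as +3; the anion's ligand charges sum to -4, so the complex anion is 1−.
A 1:1 salt means the cation carries the equal and opposite charge, 1+.
Cation: ligand charges sum to -2; for the ion to be 1+, Fe = +3.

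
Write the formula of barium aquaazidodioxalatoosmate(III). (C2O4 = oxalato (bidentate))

Ligands: 1 aqua (H2O, neutral), 2 oxalato (C2O4, -2), 1 azido (N3, -1). Ligand charge sum = -5.
With Os in oxidation state +3, the complex ion is [Os...]^2−.
Charge balance with barium (+2) requires 1 complex ion per 1 barium.

Ba[Os(C2O4)2(H2O)(N3)]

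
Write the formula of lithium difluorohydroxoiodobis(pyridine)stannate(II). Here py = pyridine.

Li2[SnF2I(OH)(py)2]

Ligands: 2 pyridine (py, neutral), 2 fluoro (F, -1), 1 iodo (I, -1), 1 hydroxo (OH, -1). Ligand charge sum = -4.
With Sn in oxidation state +2, the complex ion is [Sn...]^2−.
Charge balance with lithium (+1) requires 1 complex ion per 2 lithium.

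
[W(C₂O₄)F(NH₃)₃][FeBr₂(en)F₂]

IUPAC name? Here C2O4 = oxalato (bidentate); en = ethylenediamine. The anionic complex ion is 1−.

The complex anion is given as 1−; its ligand charges sum to -4, so Fe = +3.
A 1:1 salt means the cation carries the equal and opposite charge, 1+.
Cation: ligand charges sum to -3; for the ion to be 1+, W = +4.

triamminefluorooxalatotungsten(IV) dibromo(ethylenediamine)difluoroferrate(III)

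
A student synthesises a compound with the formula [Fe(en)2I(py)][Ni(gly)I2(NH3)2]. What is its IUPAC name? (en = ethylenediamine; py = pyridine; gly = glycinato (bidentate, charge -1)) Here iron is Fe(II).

Fe is given as +2; the cation's ligand charges sum to -1, so the complex cation is 1+.
A 1:1 salt means the anion carries the equal and opposite charge, 1−.
Anion: ligand charges sum to -3; for the ion to be 1−, Ni = +2.

bis(ethylenediamine)iodo(pyridine)iron(II) diammine(glycinato)diiodonickelate(II)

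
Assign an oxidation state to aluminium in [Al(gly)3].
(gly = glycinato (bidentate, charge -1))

+3

No counter-ion: the bracketed complex is neutral.
Ligand charges: 3×gly = -3; sum -3.
Al + (-3) = 0 ⇒ Al is +3.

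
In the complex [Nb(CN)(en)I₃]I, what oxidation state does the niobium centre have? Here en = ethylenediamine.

+5

1 iodide outside the brackets (-1 each) → the complex ion is 1+.
Ligand charges: 1×CN = -1; 3×I = -3; 1×en neutral; sum -4.
Nb + (-4) = 1+ ⇒ Nb is +5.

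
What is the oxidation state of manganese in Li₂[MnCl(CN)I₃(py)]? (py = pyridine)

+3

2 lithium outside the brackets (+1 each) → the complex ion is 2−.
Ligand charges: 1×CN = -1; 1×Cl = -1; 3×I = -3; 1×py neutral; sum -5.
Mn + (-5) = 2− ⇒ Mn is +3.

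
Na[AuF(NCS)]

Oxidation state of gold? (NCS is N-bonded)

+1

1 sodium outside the brackets (+1 each) → the complex ion is 1−.
Ligand charges: 1×F = -1; 1×NCS = -1; sum -2.
Au + (-2) = 1− ⇒ Au is +1.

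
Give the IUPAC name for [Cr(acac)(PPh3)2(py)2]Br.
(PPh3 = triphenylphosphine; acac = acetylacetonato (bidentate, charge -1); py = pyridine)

The 1 bromide counter-ion carries a total charge of -1, so each complex ion is 1+.
Ligand charges: 2×triphenylphosphine (neutral), 1×acetylacetonato (-1 each), 2×pyridine (neutral); total -1. So Cr + (-1) = 1+, giving Cr = +2.
Ligands are named alphabetically: acetylacetonato before pyridine before triphenylphosphine.

(acetylacetonato)bis(pyridine)bis(triphenylphosphine)chromium(II) bromide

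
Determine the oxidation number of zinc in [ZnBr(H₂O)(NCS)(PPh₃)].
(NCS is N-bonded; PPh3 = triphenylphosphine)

+2

No counter-ion: the bracketed complex is neutral.
Ligand charges: 1×NCS = -1; 1×H2O neutral; 1×Br = -1; 1×PPh3 neutral; sum -2.
Zn + (-2) = 0 ⇒ Zn is +2.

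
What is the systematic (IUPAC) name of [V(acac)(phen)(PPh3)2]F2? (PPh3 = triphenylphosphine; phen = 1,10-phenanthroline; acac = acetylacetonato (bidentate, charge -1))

(acetylacetonato)(1,10-phenanthroline)bis(triphenylphosphine)vanadium(III) fluoride

The 2 fluoride counter-ions carry a total charge of -2, so each complex ion is 2+.
Ligand charges: 2×triphenylphosphine (neutral), 1×1,10-phenanthroline (neutral), 1×acetylacetonato (-1 each); total -1. So V + (-1) = 2+, giving V = +3.
Ligands are named alphabetically: acetylacetonato before phenanthroline before triphenylphosphine.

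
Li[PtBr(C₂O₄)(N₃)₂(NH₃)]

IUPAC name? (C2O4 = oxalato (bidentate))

lithium amminediazidobromooxalatoplatinate(IV)

The 1 lithium counter-ion carries a total charge of +1, so each complex ion is 1−.
Ligand charges: 1×ammine (neutral), 2×azido (-1 each), 1×oxalato (-2 each), 1×bromo (-1 each); total -5. So Pt + (-5) = 1−, giving Pt = +4.
The complex ion is anionic, so platinum takes the -ate form platinate(IV).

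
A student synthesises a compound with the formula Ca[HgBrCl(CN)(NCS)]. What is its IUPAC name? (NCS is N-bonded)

calcium bromochlorocyanoisothiocyanatomercurate(II)

The 1 calcium counter-ion carries a total charge of +2, so each complex ion is 2−.
Ligand charges: 1×isothiocyanato (-1 each), 1×cyano (-1 each), 1×chloro (-1 each), 1×bromo (-1 each); total -4. So Hg + (-4) = 2−, giving Hg = +2.
The complex ion is anionic, so mercury takes the -ate form mercurate(II).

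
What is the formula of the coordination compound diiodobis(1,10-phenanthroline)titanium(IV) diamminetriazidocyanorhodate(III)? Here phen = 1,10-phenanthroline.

[TiI2(phen)2][Rh(CN)(N3)3(NH3)2]2

Cation [Ti…]: ligand charges -2, Ti(IV) ⇒ ion charge 2+.
Anion [Rh…]: ligand charges -4, Rh(III) ⇒ ion charge 1−.
One 2+ cation requires 2 of the 1− anion.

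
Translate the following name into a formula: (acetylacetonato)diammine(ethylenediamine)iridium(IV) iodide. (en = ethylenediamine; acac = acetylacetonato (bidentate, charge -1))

[Ir(acac)(en)(NH3)2]I3

Ligands: 1 ethylenediamine (en, neutral), 1 acetylacetonato (acac, -1), 2 ammine (NH3, neutral). Ligand charge sum = -1.
With Ir in oxidation state +4, the complex ion is [Ir...]^3+.
Charge balance with iodide (-1) requires 1 complex ion per 3 iodide.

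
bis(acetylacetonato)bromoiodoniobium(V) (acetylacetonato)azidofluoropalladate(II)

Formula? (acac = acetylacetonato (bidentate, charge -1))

[Nb(acac)2BrI][Pd(acac)F(N3)]

Cation [Nb…]: ligand charges -4, Nb(V) ⇒ ion charge 1+.
Anion [Pd…]: ligand charges -3, Pd(II) ⇒ ion charge 1−.
One 1+ cation balances one 1− anion.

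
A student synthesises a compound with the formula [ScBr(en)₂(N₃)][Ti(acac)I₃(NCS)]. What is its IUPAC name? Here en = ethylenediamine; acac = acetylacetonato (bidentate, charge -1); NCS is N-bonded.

Both ions are complex: the cation is named first with the plain metal name, the anion second with the -ate form; each ion's ligands are alphabetised independently.
Scandium is always +3 in its complexes; the cation's ligand charges sum to -2, so the complex cation is 1+.
A 1:1 salt means the anion carries the equal and opposite charge, 1−.
Anion: ligand charges sum to -5; for the ion to be 1−, Ti = +4.

azidobromobis(ethylenediamine)scandium(III) (acetylacetonato)triiodoisothiocyanatotitanate(IV)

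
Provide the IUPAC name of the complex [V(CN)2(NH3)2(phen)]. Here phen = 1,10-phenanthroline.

There is no counter-ion, so the complex is neutral overall.
Ligand charges: 2×cyano (-1 each), 1×1,10-phenanthroline (neutral), 2×ammine (neutral); total -2. So V + (-2) = 0, giving V = +2.
Ligands are named alphabetically: ammine before cyano before phenanthroline.

diamminedicyano(1,10-phenanthroline)vanadium(II)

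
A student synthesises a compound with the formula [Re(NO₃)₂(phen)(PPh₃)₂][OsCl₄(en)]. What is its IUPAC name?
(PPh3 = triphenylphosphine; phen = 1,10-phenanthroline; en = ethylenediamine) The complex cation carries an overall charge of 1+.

dinitrato(1,10-phenanthroline)bis(triphenylphosphine)rhenium(III) tetrachloro(ethylenediamine)osmate(III)

Both ions are complex: the cation is named first with the plain metal name, the anion second with the -ate form; each ion's ligands are alphabetised independently.
The complex cation is given as 1+; its ligand charges sum to -2, so Re = +3.
A 1:1 salt means the anion carries the equal and opposite charge, 1−.
Anion: ligand charges sum to -4; for the ion to be 1−, Os = +3.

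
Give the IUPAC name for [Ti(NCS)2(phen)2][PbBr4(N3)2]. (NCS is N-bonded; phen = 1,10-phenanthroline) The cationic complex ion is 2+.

Both ions are complex: the cation is named first with the plain metal name, the anion second with the -ate form; each ion's ligands are alphabetised independently.
The complex cation is given as 2+; its ligand charges sum to -2, so Ti = +4.
A 1:1 salt means the anion carries the equal and opposite charge, 2−.
Anion: ligand charges sum to -6; for the ion to be 2−, Pb = +4.

diisothiocyanatobis(1,10-phenanthroline)titanium(IV) diazidotetrabromoplumbate(IV)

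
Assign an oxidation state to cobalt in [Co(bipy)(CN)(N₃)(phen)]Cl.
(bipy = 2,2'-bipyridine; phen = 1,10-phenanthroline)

+3

1 chloride outside the brackets (-1 each) → the complex ion is 1+.
Ligand charges: 1×bipy neutral; 1×phen neutral; 1×N3 = -1; 1×CN = -1; sum -2.
Co + (-2) = 1+ ⇒ Co is +3.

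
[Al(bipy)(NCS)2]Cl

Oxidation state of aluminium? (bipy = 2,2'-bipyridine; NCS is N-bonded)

+3

1 chloride outside the brackets (-1 each) → the complex ion is 1+.
Ligand charges: 1×bipy neutral; 2×NCS = -2; sum -2.
Al + (-2) = 1+ ⇒ Al is +3.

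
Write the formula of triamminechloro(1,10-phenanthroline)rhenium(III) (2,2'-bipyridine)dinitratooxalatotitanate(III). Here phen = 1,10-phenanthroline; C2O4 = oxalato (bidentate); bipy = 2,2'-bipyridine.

[ReCl(NH3)3(phen)][Ti(bipy)(C2O4)(NO3)2]2

Cation [Re…]: ligand charges -1, Re(III) ⇒ ion charge 2+.
Anion [Ti…]: ligand charges -4, Ti(III) ⇒ ion charge 1−.
One 2+ cation requires 2 of the 1− anion.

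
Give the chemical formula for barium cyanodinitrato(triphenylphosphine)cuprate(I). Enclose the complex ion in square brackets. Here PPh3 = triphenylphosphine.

Ba[Cu(CN)(NO3)2(PPh3)]

Ligands: 1 triphenylphosphine (PPh3, neutral), 1 cyano (CN, -1), 2 nitrato (NO3, -1). Ligand charge sum = -3.
Charge balance with barium (+2) requires 1 complex ion per 1 barium.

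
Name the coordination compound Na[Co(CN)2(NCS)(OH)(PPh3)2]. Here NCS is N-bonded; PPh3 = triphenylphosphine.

sodium dicyanohydroxoisothiocyanatobis(triphenylphosphine)cobaltate(III)

The 1 sodium counter-ion carries a total charge of +1, so each complex ion is 1−.
Ligand charges: 1×isothiocyanato (-1 each), 2×cyano (-1 each), 1×hydroxo (-1 each), 2×triphenylphosphine (neutral); total -4. So Co + (-4) = 1−, giving Co = +3.
Ligands are named alphabetically: cyano before hydroxo before isothiocyanato before triphenylphosphine.
The complex ion is anionic, so cobalt takes the -ate form cobaltate(III).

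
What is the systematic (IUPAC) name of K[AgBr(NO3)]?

potassium bromonitratoargentate(I)

The 1 potassium counter-ion carries a total charge of +1, so each complex ion is 1−.
Ligand charges: 1×bromo (-1 each), 1×nitrato (-1 each); total -2. So Ag + (-2) = 1−, giving Ag = +1.
Ligands are named alphabetically: bromo before nitrato.
The complex ion is anionic, so silver takes the -ate form argentate(I).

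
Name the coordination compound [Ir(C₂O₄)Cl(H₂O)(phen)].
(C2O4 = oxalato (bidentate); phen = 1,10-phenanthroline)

There is no counter-ion, so the complex is neutral overall.
Ligand charges: 1×oxalato (-2 each), 1×aqua (neutral), 1×chloro (-1 each), 1×1,10-phenanthroline (neutral); total -3. So Ir + (-3) = 0, giving Ir = +3.
Ligands are named alphabetically: aqua before chloro before oxalato before phenanthroline.

aquachlorooxalato(1,10-phenanthroline)iridium(III)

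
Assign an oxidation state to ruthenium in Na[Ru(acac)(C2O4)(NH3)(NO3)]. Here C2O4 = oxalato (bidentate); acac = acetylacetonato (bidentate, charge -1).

+3

1 sodium outside the brackets (+1 each) → the complex ion is 1−.
Ligand charges: 1×C2O4 = -2; 1×NO3 = -1; 1×acac = -1; 1×NH3 neutral; sum -4.
Ru + (-4) = 1− ⇒ Ru is +3.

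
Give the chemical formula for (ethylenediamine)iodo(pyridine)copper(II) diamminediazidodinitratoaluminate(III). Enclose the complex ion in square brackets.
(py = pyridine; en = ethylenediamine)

[Cu(en)I(py)][Al(N3)2(NH3)2(NO3)2]

Cation [Cu…]: ligand charges -1, Cu(II) ⇒ ion charge 1+.
Anion [Al…]: ligand charges -4, Al(III) ⇒ ion charge 1−.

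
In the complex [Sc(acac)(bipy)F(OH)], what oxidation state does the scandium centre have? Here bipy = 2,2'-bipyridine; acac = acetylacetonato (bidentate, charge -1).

No counter-ion: the bracketed complex is neutral.
Ligand charges: 1×F = -1; 1×bipy neutral; 1×OH = -1; 1×acac = -1; sum -3.
Sc + (-3) = 0 ⇒ Sc is +3.

+3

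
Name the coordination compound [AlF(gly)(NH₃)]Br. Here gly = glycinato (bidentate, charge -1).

The 1 bromide counter-ion carries a total charge of -1, so each complex ion is 1+.
Ligand charges: 1×glycinato (-1 each), 1×fluoro (-1 each), 1×ammine (neutral); total -2. So Al + (-2) = 1+, giving Al = +3.
Ligands are named alphabetically: ammine before fluoro before glycinato.

amminefluoro(glycinato)aluminium(III) bromide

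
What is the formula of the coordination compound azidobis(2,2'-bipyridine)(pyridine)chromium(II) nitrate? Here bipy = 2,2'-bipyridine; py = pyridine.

Ligands: 2 2,2'-bipyridine (bipy, neutral), 1 azido (N3, -1), 1 pyridine (py, neutral). Ligand charge sum = -1.
With Cr in oxidation state +2, the complex ion is [Cr...]^1+.
Charge balance with nitrate (-1) requires 1 complex ion per 1 nitrate.

[Cr(bipy)2(N3)(py)]NO3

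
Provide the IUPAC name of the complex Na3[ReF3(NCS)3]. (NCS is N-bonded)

sodium trifluorotriisothiocyanatorhenate(III)

The 3 sodium counter-ions carry a total charge of +3, so each complex ion is 3−.
Ligand charges: 3×isothiocyanato (-1 each), 3×fluoro (-1 each); total -6. So Re + (-6) = 3−, giving Re = +3.
Ligands are named alphabetically: fluoro before isothiocyanato.
The complex ion is anionic, so rhenium takes the -ate form rhenate(III).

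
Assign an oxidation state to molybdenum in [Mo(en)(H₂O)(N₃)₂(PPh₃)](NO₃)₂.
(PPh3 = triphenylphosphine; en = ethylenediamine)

+4

2 nitrate outside the brackets (-1 each) → the complex ion is 2+.
Ligand charges: 1×PPh3 neutral; 2×N3 = -2; 1×en neutral; 1×H2O neutral; sum -2.
Mo + (-2) = 2+ ⇒ Mo is +4.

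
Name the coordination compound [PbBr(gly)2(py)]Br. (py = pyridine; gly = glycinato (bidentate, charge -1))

bromobis(glycinato)(pyridine)lead(IV) bromide

The 1 bromide counter-ion carries a total charge of -1, so each complex ion is 1+.
Ligand charges: 1×bromo (-1 each), 1×pyridine (neutral), 2×glycinato (-1 each); total -3. So Pb + (-3) = 1+, giving Pb = +4.
Ligands are named alphabetically: bromo before glycinato before pyridine.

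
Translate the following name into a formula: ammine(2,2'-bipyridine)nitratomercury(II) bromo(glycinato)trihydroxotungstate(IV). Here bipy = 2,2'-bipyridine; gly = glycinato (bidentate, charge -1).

Cation [Hg…]: ligand charges -1, Hg(II) ⇒ ion charge 1+.
Anion [W…]: ligand charges -5, W(IV) ⇒ ion charge 1−.
One 1+ cation balances one 1− anion.

[Hg(bipy)(NH3)(NO3)][WBr(gly)(OH)3]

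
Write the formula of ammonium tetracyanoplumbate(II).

Ligands: 4 cyano (CN, -1). Ligand charge sum = -4.
With Pb in oxidation state +2, the complex ion is [Pb...]^2−.
Charge balance with ammonium (+1) requires 1 complex ion per 2 ammonium.

(NH4)2[Pb(CN)4]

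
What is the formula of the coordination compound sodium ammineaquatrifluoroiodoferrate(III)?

Ligands: 3 fluoro (F, -1), 1 aqua (H2O, neutral), 1 ammine (NH3, neutral), 1 iodo (I, -1). Ligand charge sum = -4.
With Fe in oxidation state +3, the complex ion is [Fe...]^1−.
Charge balance with sodium (+1) requires 1 complex ion per 1 sodium.

Na[FeF3(H2O)I(NH3)]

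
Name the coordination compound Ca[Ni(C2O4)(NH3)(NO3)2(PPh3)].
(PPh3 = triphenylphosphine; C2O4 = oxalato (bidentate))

The 1 calcium counter-ion carries a total charge of +2, so each complex ion is 2−.
Ligand charges: 2×nitrato (-1 each), 1×ammine (neutral), 1×triphenylphosphine (neutral), 1×oxalato (-2 each); total -4. So Ni + (-4) = 2−, giving Ni = +2.
The complex ion is anionic, so nickel takes the -ate form nickelate(II).

calcium amminedinitratooxalato(triphenylphosphine)nickelate(II)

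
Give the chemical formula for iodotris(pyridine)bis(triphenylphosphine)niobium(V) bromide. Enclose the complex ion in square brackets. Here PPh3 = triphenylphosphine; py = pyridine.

[NbI(PPh3)2(py)3]Br4

Ligands: 1 iodo (I, -1), 2 triphenylphosphine (PPh3, neutral), 3 pyridine (py, neutral). Ligand charge sum = -1.
Charge balance with bromide (-1) requires 1 complex ion per 4 bromide.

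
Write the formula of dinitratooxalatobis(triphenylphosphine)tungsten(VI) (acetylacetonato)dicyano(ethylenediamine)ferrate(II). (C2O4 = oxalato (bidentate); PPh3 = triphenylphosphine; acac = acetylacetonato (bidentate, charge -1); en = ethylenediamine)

Cation [W…]: ligand charges -4, W(VI) ⇒ ion charge 2+.
Anion [Fe…]: ligand charges -3, Fe(II) ⇒ ion charge 1−.
One 2+ cation requires 2 of the 1− anion.

[W(C2O4)(NO3)2(PPh3)2][Fe(acac)(CN)2(en)]2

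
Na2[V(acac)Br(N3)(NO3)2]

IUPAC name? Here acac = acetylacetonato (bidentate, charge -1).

The 2 sodium counter-ions carry a total charge of +2, so each complex ion is 2−.
Ligand charges: 2×nitrato (-1 each), 1×bromo (-1 each), 1×azido (-1 each), 1×acetylacetonato (-1 each); total -5. So V + (-5) = 2−, giving V = +3.
Ligands are named alphabetically: acetylacetonato before azido before bromo before nitrato.
The complex ion is anionic, so vanadium takes the -ate form vanadate(III).

sodium (acetylacetonato)azidobromodinitratovanadate(III)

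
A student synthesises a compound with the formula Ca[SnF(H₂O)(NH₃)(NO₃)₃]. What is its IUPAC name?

The 1 calcium counter-ion carries a total charge of +2, so each complex ion is 2−.
Ligand charges: 1×fluoro (-1 each), 1×ammine (neutral), 3×nitrato (-1 each), 1×aqua (neutral); total -4. So Sn + (-4) = 2−, giving Sn = +2.
Ligands are named alphabetically: ammine before aqua before fluoro before nitrato.
The complex ion is anionic, so tin takes the -ate form stannate(II).

calcium ammineaquafluorotrinitratostannate(II)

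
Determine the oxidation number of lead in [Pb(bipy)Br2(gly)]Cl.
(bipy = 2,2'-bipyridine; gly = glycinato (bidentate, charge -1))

1 chloride outside the brackets (-1 each) → the complex ion is 1+.
Ligand charges: 1×bipy neutral; 2×Br = -2; 1×gly = -1; sum -3.
Pb + (-3) = 1+ ⇒ Pb is +4.

+4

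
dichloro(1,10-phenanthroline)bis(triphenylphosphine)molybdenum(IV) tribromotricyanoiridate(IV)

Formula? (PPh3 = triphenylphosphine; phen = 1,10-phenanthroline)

Cation [Mo…]: ligand charges -2, Mo(IV) ⇒ ion charge 2+.
Anion [Ir…]: ligand charges -6, Ir(IV) ⇒ ion charge 2−.

[MoCl2(phen)(PPh3)2][IrBr3(CN)3]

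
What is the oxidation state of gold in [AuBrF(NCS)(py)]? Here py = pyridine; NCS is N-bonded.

No counter-ion: the bracketed complex is neutral.
Ligand charges: 1×F = -1; 1×py neutral; 1×NCS = -1; 1×Br = -1; sum -3.
Au + (-3) = 0 ⇒ Au is +3.

+3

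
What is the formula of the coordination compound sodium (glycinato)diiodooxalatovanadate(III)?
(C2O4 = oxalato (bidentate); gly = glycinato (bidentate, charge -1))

Na2[V(C2O4)(gly)I2]

Ligands: 1 oxalato (C2O4, -2), 2 iodo (I, -1), 1 glycinato (gly, -1). Ligand charge sum = -5.
With V in oxidation state +3, the complex ion is [V...]^2−.
Charge balance with sodium (+1) requires 1 complex ion per 2 sodium.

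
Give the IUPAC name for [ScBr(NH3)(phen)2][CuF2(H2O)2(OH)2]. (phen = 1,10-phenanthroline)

Scandium is always +3 in its complexes; the cation's ligand charges sum to -1, so the complex cation is 2+.
A 1:1 salt means the anion carries the equal and opposite charge, 2−.
Anion: ligand charges sum to -4; for the ion to be 2−, Cu = +2.

amminebromobis(1,10-phenanthroline)scandium(III) diaquadifluorodihydroxocuprate(II)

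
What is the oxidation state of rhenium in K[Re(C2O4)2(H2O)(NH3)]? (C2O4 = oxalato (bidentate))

+3

1 potassium outside the brackets (+1 each) → the complex ion is 1−.
Ligand charges: 1×NH3 neutral; 2×C2O4 = -4; 1×H2O neutral; sum -4.
Re + (-4) = 1− ⇒ Re is +3.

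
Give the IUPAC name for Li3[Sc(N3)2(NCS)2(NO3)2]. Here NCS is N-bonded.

The 3 lithium counter-ions carry a total charge of +3, so each complex ion is 3−.
Ligand charges: 2×azido (-1 each), 2×isothiocyanato (-1 each), 2×nitrato (-1 each); total -6. So Sc + (-6) = 3−, giving Sc = +3.
Ligands are named alphabetically: azido before isothiocyanato before nitrato.
The complex ion is anionic, so scandium takes the -ate form scandate(III).

lithium diazidodiisothiocyanatodinitratoscandate(III)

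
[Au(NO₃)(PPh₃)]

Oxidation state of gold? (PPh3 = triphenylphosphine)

No counter-ion: the bracketed complex is neutral.
Ligand charges: 1×PPh3 neutral; 1×NO3 = -1; sum -1.
Au + (-1) = 0 ⇒ Au is +1.

+1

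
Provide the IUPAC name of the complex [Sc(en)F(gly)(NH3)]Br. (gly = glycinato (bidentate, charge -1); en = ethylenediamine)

ammine(ethylenediamine)fluoro(glycinato)scandium(III) bromide

The 1 bromide counter-ion carries a total charge of -1, so each complex ion is 1+.
Ligand charges: 1×glycinato (-1 each), 1×ethylenediamine (neutral), 1×ammine (neutral), 1×fluoro (-1 each); total -2. So Sc + (-2) = 1+, giving Sc = +3.
Ligands are named alphabetically: ammine before ethylenediamine before fluoro before glycinato.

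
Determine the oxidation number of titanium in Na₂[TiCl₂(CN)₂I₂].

+4

2 sodium outside the brackets (+1 each) → the complex ion is 2−.
Ligand charges: 2×Cl = -2; 2×CN = -2; 2×I = -2; sum -6.
Ti + (-6) = 2− ⇒ Ti is +4.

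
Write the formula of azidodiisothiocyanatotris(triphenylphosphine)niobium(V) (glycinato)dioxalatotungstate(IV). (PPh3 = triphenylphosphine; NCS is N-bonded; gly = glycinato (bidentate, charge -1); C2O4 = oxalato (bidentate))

[Nb(N3)(NCS)2(PPh3)3][W(C2O4)2(gly)]2

Cation [Nb…]: ligand charges -3, Nb(V) ⇒ ion charge 2+.
Anion [W…]: ligand charges -5, W(IV) ⇒ ion charge 1−.
One 2+ cation requires 2 of the 1− anion.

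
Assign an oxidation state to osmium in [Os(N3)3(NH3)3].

+3

No counter-ion: the bracketed complex is neutral.
Ligand charges: 3×N3 = -3; 3×NH3 neutral; sum -3.
Os + (-3) = 0 ⇒ Os is +3.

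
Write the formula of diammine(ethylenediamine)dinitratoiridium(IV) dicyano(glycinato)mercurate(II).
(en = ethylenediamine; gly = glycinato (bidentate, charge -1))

[Ir(en)(NH3)2(NO3)2][Hg(CN)2(gly)]2

Cation [Ir…]: ligand charges -2, Ir(IV) ⇒ ion charge 2+.
Anion [Hg…]: ligand charges -3, Hg(II) ⇒ ion charge 1−.
One 2+ cation requires 2 of the 1− anion.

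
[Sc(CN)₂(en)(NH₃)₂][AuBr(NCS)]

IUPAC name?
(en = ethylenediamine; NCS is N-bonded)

diamminedicyano(ethylenediamine)scandium(III) bromoisothiocyanatoaurate(I)

Both ions are complex: the cation is named first with the plain metal name, the anion second with the -ate form; each ion's ligands are alphabetised independently.
Scandium is always +3 in its complexes; the cation's ligand charges sum to -2, so the complex cation is 1+.
A 1:1 salt means the anion carries the equal and opposite charge, 1−.
Anion: ligand charges sum to -2; for the ion to be 1−, Au = +1.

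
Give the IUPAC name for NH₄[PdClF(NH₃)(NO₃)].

The 1 ammonium counter-ion carries a total charge of +1, so each complex ion is 1−.
Ligand charges: 1×ammine (neutral), 1×chloro (-1 each), 1×nitrato (-1 each), 1×fluoro (-1 each); total -3. So Pd + (-3) = 1−, giving Pd = +2.
The complex ion is anionic, so palladium takes the -ate form palladate(II).

ammonium amminechlorofluoronitratopalladate(II)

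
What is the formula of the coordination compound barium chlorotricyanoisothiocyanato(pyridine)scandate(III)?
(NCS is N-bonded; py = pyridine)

Ligands: 3 cyano (CN, -1), 1 isothiocyanato (NCS, -1), 1 pyridine (py, neutral), 1 chloro (Cl, -1). Ligand charge sum = -5.
Charge balance with barium (+2) requires 1 complex ion per 1 barium.

Ba[ScCl(CN)3(NCS)(py)]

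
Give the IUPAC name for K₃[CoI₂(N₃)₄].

potassium tetraazidodiiodocobaltate(III)

The 3 potassium counter-ions carry a total charge of +3, so each complex ion is 3−.
Ligand charges: 2×iodo (-1 each), 4×azido (-1 each); total -6. So Co + (-6) = 3−, giving Co = +3.
Ligands are named alphabetically: azido before iodo.
The complex ion is anionic, so cobalt takes the -ate form cobaltate(III).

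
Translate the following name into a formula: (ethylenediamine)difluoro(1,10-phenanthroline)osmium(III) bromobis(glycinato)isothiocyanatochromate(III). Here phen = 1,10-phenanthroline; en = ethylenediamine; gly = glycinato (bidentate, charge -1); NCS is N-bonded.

Cation [Os…]: ligand charges -2, Os(III) ⇒ ion charge 1+.
Anion [Cr…]: ligand charges -4, Cr(III) ⇒ ion charge 1−.
One 1+ cation balances one 1− anion.

[Os(en)F2(phen)][CrBr(gly)2(NCS)]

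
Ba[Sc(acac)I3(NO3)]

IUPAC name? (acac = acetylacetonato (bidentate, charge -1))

The 1 barium counter-ion carries a total charge of +2, so each complex ion is 2−.
Ligand charges: 1×nitrato (-1 each), 1×acetylacetonato (-1 each), 3×iodo (-1 each); total -5. So Sc + (-5) = 2−, giving Sc = +3.
Ligands are named alphabetically: acetylacetonato before iodo before nitrato.
The complex ion is anionic, so scandium takes the -ate form scandate(III).

barium (acetylacetonato)triiodonitratoscandate(III)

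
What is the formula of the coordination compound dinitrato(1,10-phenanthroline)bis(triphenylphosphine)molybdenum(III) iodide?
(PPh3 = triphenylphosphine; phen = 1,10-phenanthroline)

[Mo(NO3)2(phen)(PPh3)2]I

Ligands: 2 triphenylphosphine (PPh3, neutral), 2 nitrato (NO3, -1), 1 1,10-phenanthroline (phen, neutral). Ligand charge sum = -2.
With Mo in oxidation state +3, the complex ion is [Mo...]^1+.
Charge balance with iodide (-1) requires 1 complex ion per 1 iodide.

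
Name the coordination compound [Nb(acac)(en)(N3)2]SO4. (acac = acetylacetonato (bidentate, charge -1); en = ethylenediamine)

The 1 sulfate counter-ion carries a total charge of -2, so each complex ion is 2+.
Ligand charges: 2×azido (-1 each), 1×acetylacetonato (-1 each), 1×ethylenediamine (neutral); total -3. So Nb + (-3) = 2+, giving Nb = +5.
Ligands are named alphabetically: acetylacetonato before azido before ethylenediamine.

(acetylacetonato)diazido(ethylenediamine)niobium(V) sulfate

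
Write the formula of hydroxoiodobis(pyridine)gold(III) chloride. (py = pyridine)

[AuI(OH)(py)2]Cl

Ligands: 1 iodo (I, -1), 2 pyridine (py, neutral), 1 hydroxo (OH, -1). Ligand charge sum = -2.
Charge balance with chloride (-1) requires 1 complex ion per 1 chloride.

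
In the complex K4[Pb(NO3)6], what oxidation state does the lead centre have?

4 potassium outside the brackets (+1 each) → the complex ion is 4−.
Ligand charges: 6×NO3 = -6; sum -6.
Pb + (-6) = 4− ⇒ Pb is +2.

+2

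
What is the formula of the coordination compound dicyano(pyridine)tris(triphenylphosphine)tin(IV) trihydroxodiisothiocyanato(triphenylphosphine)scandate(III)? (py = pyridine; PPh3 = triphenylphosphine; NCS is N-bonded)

Cation [Sn…]: ligand charges -2, Sn(IV) ⇒ ion charge 2+.
Anion [Sc…]: ligand charges -5, Sc(III) ⇒ ion charge 2−.
One 2+ cation balances one 2− anion.

[Sn(CN)2(PPh3)3(py)][Sc(NCS)2(OH)3(PPh3)]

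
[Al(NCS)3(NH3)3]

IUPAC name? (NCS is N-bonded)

triamminetriisothiocyanatoaluminium(III)

There is no counter-ion, so the complex is neutral overall.
Ligand charges: 3×isothiocyanato (-1 each), 3×ammine (neutral); total -3. So Al + (-3) = 0, giving Al = +3.
Ligands are named alphabetically: ammine before isothiocyanato.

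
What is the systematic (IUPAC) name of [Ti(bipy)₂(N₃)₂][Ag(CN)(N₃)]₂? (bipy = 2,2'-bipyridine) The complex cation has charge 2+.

The complex cation is given as 2+; its ligand charges sum to -2, so Ti = +4.
With 2 anions per cation, each anion must be 2/2 = 1−.
Anion: ligand charges sum to -2; for the ion to be 1−, Ag = +1.

diazidobis(2,2'-bipyridine)titanium(IV) azidocyanoargentate(I)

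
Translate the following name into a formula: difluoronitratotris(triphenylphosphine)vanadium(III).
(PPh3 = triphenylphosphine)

[VF2(NO3)(PPh3)3]

Ligands: 2 fluoro (F, -1), 1 nitrato (NO3, -1), 3 triphenylphosphine (PPh3, neutral). Ligand charge sum = -3.
With V in oxidation state +3, the complex ion is [V...].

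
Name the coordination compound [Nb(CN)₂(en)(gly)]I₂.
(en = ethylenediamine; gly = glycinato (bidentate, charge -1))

dicyano(ethylenediamine)(glycinato)niobium(V) iodide

The 2 iodide counter-ions carry a total charge of -2, so each complex ion is 2+.
Ligand charges: 1×ethylenediamine (neutral), 1×glycinato (-1 each), 2×cyano (-1 each); total -3. So Nb + (-3) = 2+, giving Nb = +5.
Ligands are named alphabetically: cyano before ethylenediamine before glycinato.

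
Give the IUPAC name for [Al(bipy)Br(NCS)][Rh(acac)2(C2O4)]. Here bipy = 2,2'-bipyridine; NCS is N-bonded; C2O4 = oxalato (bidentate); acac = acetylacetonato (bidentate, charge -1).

(2,2'-bipyridine)bromoisothiocyanatoaluminium(III) bis(acetylacetonato)oxalatorhodate(III)

Both ions are complex: the cation is named first with the plain metal name, the anion second with the -ate form; each ion's ligands are alphabetised independently.
Aluminium is always +3 in its complexes; the cation's ligand charges sum to -2, so the complex cation is 1+.
A 1:1 salt means the anion carries the equal and opposite charge, 1−.
Anion: ligand charges sum to -4; for the ion to be 1−, Rh = +3.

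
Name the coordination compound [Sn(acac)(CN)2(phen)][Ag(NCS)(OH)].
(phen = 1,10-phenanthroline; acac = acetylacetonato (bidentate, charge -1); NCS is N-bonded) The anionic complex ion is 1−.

Both ions are complex: the cation is named first with the plain metal name, the anion second with the -ate form; each ion's ligands are alphabetised independently.
The complex anion is given as 1−; its ligand charges sum to -2, so Ag = +1.
A 1:1 salt means the cation carries the equal and opposite charge, 1+.
Cation: ligand charges sum to -3; for the ion to be 1+, Sn = +4.

(acetylacetonato)dicyano(1,10-phenanthroline)tin(IV) hydroxoisothiocyanatoargentate(I)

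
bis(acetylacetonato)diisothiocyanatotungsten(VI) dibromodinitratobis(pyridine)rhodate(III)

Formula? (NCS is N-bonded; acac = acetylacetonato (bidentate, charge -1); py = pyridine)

[W(acac)2(NCS)2][RhBr2(NO3)2(py)2]2

Cation [W…]: ligand charges -4, W(VI) ⇒ ion charge 2+.
Anion [Rh…]: ligand charges -4, Rh(III) ⇒ ion charge 1−.
One 2+ cation requires 2 of the 1− anion.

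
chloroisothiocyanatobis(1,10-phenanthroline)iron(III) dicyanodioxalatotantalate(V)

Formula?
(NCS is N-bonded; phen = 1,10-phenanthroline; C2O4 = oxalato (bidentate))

[FeCl(NCS)(phen)2][Ta(C2O4)2(CN)2]

Cation [Fe…]: ligand charges -2, Fe(III) ⇒ ion charge 1+.
Anion [Ta…]: ligand charges -6, Ta(V) ⇒ ion charge 1−.
One 1+ cation balances one 1− anion.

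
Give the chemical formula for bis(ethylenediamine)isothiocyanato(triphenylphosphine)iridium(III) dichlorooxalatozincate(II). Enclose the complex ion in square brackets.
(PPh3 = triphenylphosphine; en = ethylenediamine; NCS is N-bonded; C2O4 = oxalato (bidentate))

Cation [Ir…]: ligand charges -1, Ir(III) ⇒ ion charge 2+.
Anion [Zn…]: ligand charges -4, Zn(II) ⇒ ion charge 2−.
One 2+ cation balances one 2− anion.

[Ir(en)2(NCS)(PPh3)][Zn(C2O4)Cl2]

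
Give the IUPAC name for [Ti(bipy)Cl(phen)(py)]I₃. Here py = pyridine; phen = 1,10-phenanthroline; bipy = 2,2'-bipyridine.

(2,2'-bipyridine)chloro(1,10-phenanthroline)(pyridine)titanium(IV) iodide

The 3 iodide counter-ions carry a total charge of -3, so each complex ion is 3+.
Ligand charges: 1×pyridine (neutral), 1×chloro (-1 each), 1×1,10-phenanthroline (neutral), 1×2,2'-bipyridine (neutral); total -1. So Ti + (-1) = 3+, giving Ti = +4.
Ligands are named alphabetically: bipyridine before chloro before phenanthroline before pyridine.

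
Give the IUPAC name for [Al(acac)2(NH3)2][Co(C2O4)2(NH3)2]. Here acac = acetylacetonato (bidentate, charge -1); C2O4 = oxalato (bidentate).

Both ions are complex: the cation is named first with the plain metal name, the anion second with the -ate form; each ion's ligands are alphabetised independently.
Aluminium is always +3 in its complexes; the cation's ligand charges sum to -2, so the complex cation is 1+.
A 1:1 salt means the anion carries the equal and opposite charge, 1−.
Anion: ligand charges sum to -4; for the ion to be 1−, Co = +3.

bis(acetylacetonato)diamminealuminium(III) diamminedioxalatocobaltate(III)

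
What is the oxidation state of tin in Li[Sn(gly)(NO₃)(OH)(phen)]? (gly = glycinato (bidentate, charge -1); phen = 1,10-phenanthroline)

1 lithium outside the brackets (+1 each) → the complex ion is 1−.
Ligand charges: 1×OH = -1; 1×gly = -1; 1×NO3 = -1; 1×phen neutral; sum -3.
Sn + (-3) = 1− ⇒ Sn is +2.

+2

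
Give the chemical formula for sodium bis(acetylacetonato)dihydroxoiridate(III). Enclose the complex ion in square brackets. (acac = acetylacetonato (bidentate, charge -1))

Ligands: 2 acetylacetonato (acac, -1), 2 hydroxo (OH, -1). Ligand charge sum = -4.
With Ir in oxidation state +3, the complex ion is [Ir...]^1−.
Charge balance with sodium (+1) requires 1 complex ion per 1 sodium.

Na[Ir(acac)2(OH)2]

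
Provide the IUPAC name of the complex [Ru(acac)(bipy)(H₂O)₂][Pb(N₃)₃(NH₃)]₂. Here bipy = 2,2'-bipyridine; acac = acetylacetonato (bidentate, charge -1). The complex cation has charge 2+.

The complex cation is given as 2+; its ligand charges sum to -1, so Ru = +3.
With 2 anions per cation, each anion must be 2/2 = 1−.
Anion: ligand charges sum to -3; for the ion to be 1−, Pb = +2.

(acetylacetonato)diaqua(2,2'-bipyridine)ruthenium(III) amminetriazidoplumbate(II)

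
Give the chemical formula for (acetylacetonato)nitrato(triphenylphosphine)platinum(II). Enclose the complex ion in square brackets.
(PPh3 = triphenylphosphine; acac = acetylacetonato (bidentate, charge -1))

Ligands: 1 nitrato (NO3, -1), 1 triphenylphosphine (PPh3, neutral), 1 acetylacetonato (acac, -1). Ligand charge sum = -2.
With Pt in oxidation state +2, the complex ion is [Pt...].

[Pt(acac)(NO3)(PPh3)]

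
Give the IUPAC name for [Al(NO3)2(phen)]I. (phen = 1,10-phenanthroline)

dinitrato(1,10-phenanthroline)aluminium(III) iodide

The 1 iodide counter-ion carries a total charge of -1, so each complex ion is 1+.
Ligand charges: 2×nitrato (-1 each), 1×1,10-phenanthroline (neutral); total -2. So Al + (-2) = 1+, giving Al = +3.
Ligands are named alphabetically: nitrato before phenanthroline.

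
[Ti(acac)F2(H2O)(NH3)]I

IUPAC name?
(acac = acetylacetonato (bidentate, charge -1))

The 1 iodide counter-ion carries a total charge of -1, so each complex ion is 1+.
Ligand charges: 1×acetylacetonato (-1 each), 1×aqua (neutral), 2×fluoro (-1 each), 1×ammine (neutral); total -3. So Ti + (-3) = 1+, giving Ti = +4.
Ligands are named alphabetically: acetylacetonato before ammine before aqua before fluoro.

(acetylacetonato)ammineaquadifluorotitanium(IV) iodide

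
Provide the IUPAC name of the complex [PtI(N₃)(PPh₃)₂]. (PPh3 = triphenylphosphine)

azidoiodobis(triphenylphosphine)platinum(II)

There is no counter-ion, so the complex is neutral overall.
Ligand charges: 1×iodo (-1 each), 1×azido (-1 each), 2×triphenylphosphine (neutral); total -2. So Pt + (-2) = 0, giving Pt = +2.
Ligands are named alphabetically: azido before iodo before triphenylphosphine.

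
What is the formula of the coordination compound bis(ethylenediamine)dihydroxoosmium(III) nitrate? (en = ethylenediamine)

[Os(en)2(OH)2]NO3

Ligands: 2 hydroxo (OH, -1), 2 ethylenediamine (en, neutral). Ligand charge sum = -2.
With Os in oxidation state +3, the complex ion is [Os...]^1+.
Charge balance with nitrate (-1) requires 1 complex ion per 1 nitrate.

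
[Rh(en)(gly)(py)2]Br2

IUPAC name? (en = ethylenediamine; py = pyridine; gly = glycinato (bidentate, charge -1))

The 2 bromide counter-ions carry a total charge of -2, so each complex ion is 2+.
Ligand charges: 1×ethylenediamine (neutral), 2×pyridine (neutral), 1×glycinato (-1 each); total -1. So Rh + (-1) = 2+, giving Rh = +3.
Ligands are named alphabetically: ethylenediamine before glycinato before pyridine.

(ethylenediamine)(glycinato)bis(pyridine)rhodium(III) bromide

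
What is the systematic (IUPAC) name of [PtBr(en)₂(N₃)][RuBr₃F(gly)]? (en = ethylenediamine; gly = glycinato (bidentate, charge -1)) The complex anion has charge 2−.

Both ions are complex: the cation is named first with the plain metal name, the anion second with the -ate form; each ion's ligands are alphabetised independently.
The complex anion is given as 2−; its ligand charges sum to -5, so Ru = +3.
A 1:1 salt means the cation carries the equal and opposite charge, 2+.
Cation: ligand charges sum to -2; for the ion to be 2+, Pt = +4.

azidobromobis(ethylenediamine)platinum(IV) tribromofluoro(glycinato)ruthenate(III)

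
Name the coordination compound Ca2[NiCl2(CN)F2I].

calcium dichlorocyanodifluoroiodonickelate(II)

The 2 calcium counter-ions carry a total charge of +4, so each complex ion is 4−.
Ligand charges: 2×fluoro (-1 each), 1×iodo (-1 each), 2×chloro (-1 each), 1×cyano (-1 each); total -6. So Ni + (-6) = 4−, giving Ni = +2.
Ligands are named alphabetically: chloro before cyano before fluoro before iodo.
The complex ion is anionic, so nickel takes the -ate form nickelate(II).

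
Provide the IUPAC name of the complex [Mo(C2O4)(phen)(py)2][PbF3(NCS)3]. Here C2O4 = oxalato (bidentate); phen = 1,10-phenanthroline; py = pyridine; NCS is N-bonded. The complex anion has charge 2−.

oxalato(1,10-phenanthroline)bis(pyridine)molybdenum(IV) trifluorotriisothiocyanatoplumbate(IV)

Both ions are complex: the cation is named first with the plain metal name, the anion second with the -ate form; each ion's ligands are alphabetised independently.
The complex anion is given as 2−; its ligand charges sum to -6, so Pb = +4.
A 1:1 salt means the cation carries the equal and opposite charge, 2+.
Cation: ligand charges sum to -2; for the ion to be 2+, Mo = +4.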